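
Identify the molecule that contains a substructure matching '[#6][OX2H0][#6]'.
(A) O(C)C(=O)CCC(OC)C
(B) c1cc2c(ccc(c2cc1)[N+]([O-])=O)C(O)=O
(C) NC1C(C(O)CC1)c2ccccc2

A

[#6][OX2H0][#6] describes an aliphatic oxygen bridging two carbons with no H on the oxygen (an ether).
(A) contains a methoxy ether (-OCH3), which satisfies every atom and bond constraint.
(B) has a carboxylic acid group (-C(=O)OH) but the -OH oxygen has H1; the =O is OX1, not OX2.
(C) has a hydroxyl group (-OH) but the oxygen has H1, not H0 bridging two carbons.
So the answer is (A).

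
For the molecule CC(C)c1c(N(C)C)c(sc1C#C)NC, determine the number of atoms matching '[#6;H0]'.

Check the 15 heavy atoms by environment: 1× s (aromatic, H0) → no; 4× c (aromatic, H0) → match; 2× C (H1) → no; 5× C (H3) → no; 1× N (H1) → no; 1× N (H0) → no; 1× C (H0) → match.
Summing the matching environments: 4 + 1 = 5 matching atoms.

5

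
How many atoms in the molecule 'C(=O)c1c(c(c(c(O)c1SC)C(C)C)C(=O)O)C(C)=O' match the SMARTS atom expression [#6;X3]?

9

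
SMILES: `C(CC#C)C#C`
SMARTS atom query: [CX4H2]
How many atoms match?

Check the 6 heavy atoms by environment: 2× C (H2, X4) → match; 2× C (H0, X2) → no; 2× C (H1, X2) → no.
That gives 2 matching atoms.

2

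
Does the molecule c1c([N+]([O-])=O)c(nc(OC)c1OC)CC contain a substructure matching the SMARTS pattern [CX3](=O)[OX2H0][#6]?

No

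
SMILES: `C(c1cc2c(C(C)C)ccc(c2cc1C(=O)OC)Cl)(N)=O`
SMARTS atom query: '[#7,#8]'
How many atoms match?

The query [#7,#8] means: nitrogen or oxygen (comma = OR).
Check the 21 heavy atoms by environment: 10× c (aromatic) → no; 6× C → no; 3× O → match; 1× Cl → no; 1× N → match.
Summing the matching environments: 3 + 1 = 4 matching atoms.

4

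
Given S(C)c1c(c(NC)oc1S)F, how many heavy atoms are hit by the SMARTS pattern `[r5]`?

The query [r5] means: r5 matches atoms in a five-membered ring.
Check the 11 heavy atoms by environment: 1× o (aromatic, in 5-ring) → match; 4× c (aromatic, in 5-ring) → match; 1× N (acyclic) → no; 2× C (acyclic) → no; 2× S (acyclic) → no; 1× F (acyclic) → no.
Summing the matching environments: 1 + 4 = 5 matching atoms.

5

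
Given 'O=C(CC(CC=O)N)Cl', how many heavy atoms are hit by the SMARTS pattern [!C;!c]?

The query [!C;!c] means: neither aliphatic nor aromatic carbon — same as [!#6].
Check the 9 heavy atoms by environment: 5× C → no; 1× N → match; 2× O → match; 1× Cl → match.
Summing the matching environments: 1 + 2 + 1 = 4 matching atoms.

4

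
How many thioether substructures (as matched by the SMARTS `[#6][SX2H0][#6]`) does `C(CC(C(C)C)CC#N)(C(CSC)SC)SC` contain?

3

[#6][SX2H0][#6] is the SMARTS for a thioether: an aliphatic sulfur bridging two carbons with no H on the sulfur.
The molecule carries 3 separate instances of a methylthio ether (-SCH3) meeting every constraint; each maps to a distinct set of atoms, giving 3 matches.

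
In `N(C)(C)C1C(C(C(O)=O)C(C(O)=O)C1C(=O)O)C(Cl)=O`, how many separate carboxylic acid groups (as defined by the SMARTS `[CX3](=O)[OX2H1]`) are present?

[CX3](=O)[OX2H1] is the SMARTS for a carboxylic acid: an sp2 carbon double-bonded to O and single-bonded to an -OH oxygen.
The molecule carries 3 separate instances of a carboxylic acid group (-C(=O)OH) meeting every constraint; each maps to a distinct set of atoms, giving 3 matches.

3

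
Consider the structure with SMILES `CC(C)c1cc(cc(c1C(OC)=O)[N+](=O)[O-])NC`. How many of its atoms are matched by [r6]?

6

Check the 18 heavy atoms by environment: 6× c (aromatic, in 6-ring) → match; 1× N (acyclic) → no; 6× C (acyclic) → no; 1× N (charge +1, acyclic) → no; 1× O (charge -1, acyclic) → no; 3× O (acyclic) → no.
That gives 6 matching atoms.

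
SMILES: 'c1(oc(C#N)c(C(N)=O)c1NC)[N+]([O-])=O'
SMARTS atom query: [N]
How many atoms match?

4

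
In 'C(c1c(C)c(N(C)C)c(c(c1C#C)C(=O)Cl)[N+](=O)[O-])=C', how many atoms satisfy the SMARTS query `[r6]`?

The query [r6] means: r6 matches atoms in a six-membered ring.
Check the 20 heavy atoms by environment: 6× c (aromatic, in 6-ring) → match; 8× C (acyclic) → no; 2× O (acyclic) → no; 1× Cl (acyclic) → no; 1× N (charge +1, acyclic) → no; 1× O (charge -1, acyclic) → no; 1× N (acyclic) → no.
That gives 6 matching atoms.

6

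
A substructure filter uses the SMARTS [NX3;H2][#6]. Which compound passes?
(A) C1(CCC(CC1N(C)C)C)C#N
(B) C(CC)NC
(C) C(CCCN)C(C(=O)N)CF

C

[NX3;H2][#6] describes a trivalent nitrogen with two H attached to carbon (a primary amine).
(A) has a nitrile (-C#N) but the nitrogen is NX1 (triple-bonded), not NX3 with two H.
(B) has an N-methylamino group (-NHCH3) but the nitrogen bears two carbons and only one H (H1), not H2.
(C) contains a primary amino group (-NH2), which satisfies every atom and bond constraint.
So the answer is (C).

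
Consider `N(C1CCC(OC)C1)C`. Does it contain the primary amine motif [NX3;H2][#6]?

No

The pattern [NX3;H2][#6] describes a trivalent nitrogen with two H attached to carbon — a primary amine.
The closest candidate here is an N-methylamino group (-NHCH3), but the nitrogen bears two carbons and only one H (H1), not H2. No other fragment satisfies the full query, so there is no match.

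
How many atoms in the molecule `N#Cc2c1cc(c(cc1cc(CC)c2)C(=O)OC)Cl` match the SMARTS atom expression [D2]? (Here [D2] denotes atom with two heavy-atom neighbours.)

7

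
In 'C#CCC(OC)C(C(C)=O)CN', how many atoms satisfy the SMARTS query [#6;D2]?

Check the 12 heavy atoms by environment: 3× C (D2) → match; 3× C (D3) → no; 1× O (D1) → no; 3× C (D1) → no; 1× N (D1) → no; 1× O (D2) → no.
That gives 3 matching atoms.

3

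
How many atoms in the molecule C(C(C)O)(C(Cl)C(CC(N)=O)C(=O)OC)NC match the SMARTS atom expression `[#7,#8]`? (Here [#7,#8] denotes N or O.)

Check the 17 heavy atoms by environment: 10× C → no; 1× Cl → no; 4× O → match; 2× N → match.
Summing the matching environments: 4 + 2 = 6 matching atoms.

6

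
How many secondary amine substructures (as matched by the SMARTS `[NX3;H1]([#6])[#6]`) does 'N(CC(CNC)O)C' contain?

2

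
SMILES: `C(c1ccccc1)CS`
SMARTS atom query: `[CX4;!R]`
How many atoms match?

The query [CX4;!R] means: aliphatic carbon with four total connections, not in a ring.
Check the 9 heavy atoms by environment: 2× C (X4, acyclic) → match; 6× c (aromatic, X3, in 6-ring) → no; 1× S (X2, acyclic) → no.
That gives 2 matching atoms.

2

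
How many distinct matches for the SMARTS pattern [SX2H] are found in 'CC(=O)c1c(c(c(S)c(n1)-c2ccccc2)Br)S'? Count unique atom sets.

2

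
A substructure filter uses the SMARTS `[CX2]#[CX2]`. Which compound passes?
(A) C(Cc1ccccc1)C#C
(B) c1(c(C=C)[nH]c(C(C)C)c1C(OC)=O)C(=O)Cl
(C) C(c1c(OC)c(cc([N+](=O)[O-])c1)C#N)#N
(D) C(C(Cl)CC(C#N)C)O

A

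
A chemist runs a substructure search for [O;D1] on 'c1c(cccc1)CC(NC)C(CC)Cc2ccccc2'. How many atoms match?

0

The query [O;D1] means: aliphatic oxygen bonded to exactly one heavy atom.
Check the 20 heavy atoms by environment: 3× C (D2) → no; 2× C (D3) → no; 1× N (D2) → no; 2× C (D1) → no; 2× c (aromatic, D3) → no; 10× c (aromatic, D2) → no.
No environment satisfies the query, so 0 matching atoms.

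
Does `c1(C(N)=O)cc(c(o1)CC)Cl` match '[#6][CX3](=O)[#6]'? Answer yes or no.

No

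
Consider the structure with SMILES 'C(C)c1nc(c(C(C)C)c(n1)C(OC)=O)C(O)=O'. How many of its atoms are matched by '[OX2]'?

2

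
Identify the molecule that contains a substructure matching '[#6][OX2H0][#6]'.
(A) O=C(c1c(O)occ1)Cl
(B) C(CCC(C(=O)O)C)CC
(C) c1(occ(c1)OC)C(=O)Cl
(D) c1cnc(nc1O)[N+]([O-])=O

C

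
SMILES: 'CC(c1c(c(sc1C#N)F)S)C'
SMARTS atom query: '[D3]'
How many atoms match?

5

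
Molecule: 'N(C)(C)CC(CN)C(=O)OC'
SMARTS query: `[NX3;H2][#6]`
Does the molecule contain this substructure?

The pattern [NX3;H2][#6] describes a trivalent nitrogen with two H attached to carbon — a primary amine.
The molecule carries a primary amino group (-NH2), whose atoms satisfy every constraint of the query, so the pattern matches.

Yes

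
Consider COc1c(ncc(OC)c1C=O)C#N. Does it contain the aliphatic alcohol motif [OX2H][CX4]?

No

The pattern [OX2H][CX4] describes a hydroxyl oxygen bound to an sp3 (X4) carbon — an aliphatic alcohol.
The closest candidate here is a methoxy ether (-OCH3), but the oxygen has H0 (ether), not H1. No other fragment satisfies the full query, so there is no match.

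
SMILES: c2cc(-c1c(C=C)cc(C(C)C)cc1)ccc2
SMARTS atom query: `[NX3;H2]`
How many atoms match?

0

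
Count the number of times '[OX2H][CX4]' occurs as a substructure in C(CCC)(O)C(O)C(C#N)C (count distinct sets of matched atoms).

[OX2H][CX4] is the SMARTS for an aliphatic alcohol: a hydroxyl oxygen bound to an sp3 (X4) carbon.
The molecule carries 2 separate instances of a hydroxyl group (-OH) meeting every constraint; each maps to a distinct set of atoms, giving 2 matches.

2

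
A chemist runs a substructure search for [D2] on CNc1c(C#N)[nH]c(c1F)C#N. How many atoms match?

4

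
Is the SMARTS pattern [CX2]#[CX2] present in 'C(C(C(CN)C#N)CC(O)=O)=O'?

The pattern [CX2]#[CX2] describes a carbon-carbon triple bond — an alkyne.
The closest candidate here is a nitrile (-C#N), but the triple bond is C#N, not C#C. No other fragment satisfies the full query, so there is no match.

No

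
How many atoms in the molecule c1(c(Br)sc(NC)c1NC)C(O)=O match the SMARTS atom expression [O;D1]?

The query [O;D1] means: aliphatic oxygen bonded to exactly one heavy atom.
Check the 13 heavy atoms by environment: 1× s (aromatic, D2) → no; 4× c (aromatic, D3) → no; 2× N (D2) → no; 2× C (D1) → no; 1× Br (D1) → no; 1× C (D3) → no; 2× O (D1) → match.
That gives 2 matching atoms.

2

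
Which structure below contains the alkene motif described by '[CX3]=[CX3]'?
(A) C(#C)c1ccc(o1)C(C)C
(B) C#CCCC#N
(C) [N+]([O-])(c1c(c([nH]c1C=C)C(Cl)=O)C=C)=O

[CX3]=[CX3] describes a non-aromatic C=C double bond between two sp2 carbons (an alkene).
(A) has an ethynyl group (-C#CH) but the C-C bond is a triple bond, not a double bond.
(B) has an ethynyl group (-C#CH) but the C-C bond is a triple bond, not a double bond.
(C) contains a vinyl group (-CH=CH2), which satisfies every atom and bond constraint.
So the answer is (C).

C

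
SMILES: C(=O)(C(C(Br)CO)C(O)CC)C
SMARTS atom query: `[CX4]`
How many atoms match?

7

Check the 12 heavy atoms by environment: 7× C (X4) → match; 1× C (X3) → no; 1× O (X1) → no; 2× O (X2) → no; 1× Br (X1) → no.
That gives 7 matching atoms.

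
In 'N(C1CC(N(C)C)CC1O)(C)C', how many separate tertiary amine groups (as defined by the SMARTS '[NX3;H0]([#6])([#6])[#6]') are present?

2

[NX3;H0]([#6])([#6])[#6] is the SMARTS for a tertiary amine: a trivalent nitrogen with no H, bonded to three carbons.
The molecule carries 2 separate instances of a dimethylamino group (-N(CH3)2) meeting every constraint; each maps to a distinct set of atoms, giving 2 matches.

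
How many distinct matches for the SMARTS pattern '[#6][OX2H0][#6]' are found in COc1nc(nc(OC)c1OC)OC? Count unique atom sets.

4

[#6][OX2H0][#6] is the SMARTS for an ether: an aliphatic oxygen bridging two carbons with no H on the oxygen.
The molecule carries 4 separate instances of a methoxy ether (-OCH3) meeting every constraint; each maps to a distinct set of atoms, giving 4 matches.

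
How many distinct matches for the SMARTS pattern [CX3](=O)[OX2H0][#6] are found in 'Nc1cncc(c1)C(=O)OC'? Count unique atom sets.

[CX3](=O)[OX2H0][#6] is the SMARTS for an ester: a carbonyl carbon bonded to an oxygen that is itself bonded to carbon (no H on that O).
Exactly one fragment in the molecule meets all constraints, giving 1 match.

1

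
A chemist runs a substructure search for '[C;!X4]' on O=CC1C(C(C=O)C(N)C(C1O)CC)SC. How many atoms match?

The query [C;!X4] means: aliphatic carbon that does not have four total connections.
Check the 16 heavy atoms by environment: 9× C (X4) → no; 1× S (X2) → no; 2× C (X3) → match; 2× O (X1) → no; 1× N (X3) → no; 1× O (X2) → no.
That gives 2 matching atoms.

2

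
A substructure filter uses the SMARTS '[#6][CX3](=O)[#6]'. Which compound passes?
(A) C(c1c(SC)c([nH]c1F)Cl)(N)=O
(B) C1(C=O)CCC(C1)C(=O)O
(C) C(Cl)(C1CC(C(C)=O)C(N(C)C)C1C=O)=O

C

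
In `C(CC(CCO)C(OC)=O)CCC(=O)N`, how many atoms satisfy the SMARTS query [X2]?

The query [X2] means: any atom with exactly two total connections (bonds + H).
Check the 15 heavy atoms by environment: 8× C (X4) → no; 2× O (X2) → match; 2× C (X3) → no; 2× O (X1) → no; 1× N (X3) → no.
That gives 2 matching atoms.

2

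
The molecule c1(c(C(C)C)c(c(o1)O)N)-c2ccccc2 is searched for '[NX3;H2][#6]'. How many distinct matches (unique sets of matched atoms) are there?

1

[NX3;H2][#6] is the SMARTS for a primary amine: a trivalent nitrogen with two H attached to carbon.
Exactly one fragment in the molecule meets all constraints, giving 1 match.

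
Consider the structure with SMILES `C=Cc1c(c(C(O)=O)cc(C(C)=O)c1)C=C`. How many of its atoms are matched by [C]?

7

The query [C] means: uppercase C matches aliphatic (non-aromatic) carbon only.
Check the 16 heavy atoms by environment: 6× c (aromatic) → no; 7× C → match; 3× O → no.
That gives 7 matching atoms.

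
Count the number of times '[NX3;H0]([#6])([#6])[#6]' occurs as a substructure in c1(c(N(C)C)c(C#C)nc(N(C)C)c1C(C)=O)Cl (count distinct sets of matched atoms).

2

[NX3;H0]([#6])([#6])[#6] is the SMARTS for a tertiary amine: a trivalent nitrogen with no H, bonded to three carbons.
The molecule carries 2 separate instances of a dimethylamino group (-N(CH3)2) meeting every constraint; each maps to a distinct set of atoms, giving 2 matches.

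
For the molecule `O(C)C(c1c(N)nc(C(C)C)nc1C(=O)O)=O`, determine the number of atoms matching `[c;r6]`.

The query [c;r6] means: aromatic carbon that belongs to a six-membered ring.
Check the 17 heavy atoms by environment: 2× n (aromatic, in 6-ring) → no; 4× c (aromatic, in 6-ring) → match; 6× C (acyclic) → no; 4× O (acyclic) → no; 1× N (acyclic) → no.
That gives 4 matching atoms.

4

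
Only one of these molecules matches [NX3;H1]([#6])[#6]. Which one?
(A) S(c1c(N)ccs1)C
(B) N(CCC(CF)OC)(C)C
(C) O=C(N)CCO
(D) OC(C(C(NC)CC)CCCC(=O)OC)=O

D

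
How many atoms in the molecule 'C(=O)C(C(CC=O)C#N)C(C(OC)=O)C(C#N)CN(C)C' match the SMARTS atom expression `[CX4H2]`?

2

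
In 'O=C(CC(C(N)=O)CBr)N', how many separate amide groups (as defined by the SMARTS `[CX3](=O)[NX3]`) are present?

2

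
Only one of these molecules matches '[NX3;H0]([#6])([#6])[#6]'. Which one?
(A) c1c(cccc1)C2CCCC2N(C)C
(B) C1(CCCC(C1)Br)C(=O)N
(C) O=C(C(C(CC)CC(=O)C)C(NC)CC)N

[NX3;H0]([#6])([#6])[#6] describes a trivalent nitrogen with no H, bonded to three carbons (a tertiary amine).
(A) contains a dimethylamino group (-N(CH3)2), which satisfies every atom and bond constraint.
(B) has a primary amide (-C(=O)NH2) but the amide nitrogen has H2 and only one carbon neighbour.
(C) has an N-methylamino group (-NHCH3) but the nitrogen still has one H (H1), not H0.
So the answer is (A).

A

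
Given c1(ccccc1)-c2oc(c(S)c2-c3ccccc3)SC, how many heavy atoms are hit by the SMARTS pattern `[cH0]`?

The query [cH0] means: aromatic carbon with no attached hydrogen (substituted or ring-fusion).
Check the 20 heavy atoms by environment: 1× o (aromatic, H0) → no; 6× c (aromatic, H0) → match; 10× c (aromatic, H1) → no; 1× S (H1) → no; 1× S (H0) → no; 1× C (H3) → no.
That gives 6 matching atoms.

6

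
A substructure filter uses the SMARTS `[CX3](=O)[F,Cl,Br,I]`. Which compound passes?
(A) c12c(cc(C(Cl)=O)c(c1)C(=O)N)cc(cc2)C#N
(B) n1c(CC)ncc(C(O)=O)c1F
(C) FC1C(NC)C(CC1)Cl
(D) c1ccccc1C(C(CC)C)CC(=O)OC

[CX3](=O)[F,Cl,Br,I] describes a carbonyl carbon bonded to a halogen (an acyl halide).
(A) contains an acyl chloride (-C(=O)Cl), which satisfies every atom and bond constraint.
(B) has a carboxylic acid group (-C(=O)OH) but the carbonyl is bonded to -OH, not to a halogen.
(C) has a chloro substituent but the Cl is not on a carbonyl carbon.
(D) has a methyl-ester group (-C(=O)OCH3) but the carbonyl is bonded to -O-C, not to a halogen.
So the answer is (A).

A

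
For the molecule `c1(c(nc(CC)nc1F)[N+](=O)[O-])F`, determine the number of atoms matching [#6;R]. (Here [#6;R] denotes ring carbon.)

4

The query [#6;R] means: carbon that is part of a ring.
Check the 13 heavy atoms by environment: 2× n (aromatic, in 6-ring) → no; 4× c (aromatic, in 6-ring) → match; 2× C (acyclic) → no; 2× F (acyclic) → no; 1× N (charge +1, acyclic) → no; 1× O (charge -1, acyclic) → no; 1× O (acyclic) → no.
That gives 4 matching atoms.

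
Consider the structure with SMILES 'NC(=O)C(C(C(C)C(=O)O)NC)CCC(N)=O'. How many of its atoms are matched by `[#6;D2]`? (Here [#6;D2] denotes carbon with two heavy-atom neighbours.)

2

The query [#6;D2] means: any carbon bonded to exactly two heavy atoms.
Check the 17 heavy atoms by environment: 2× C (D1) → no; 6× C (D3) → no; 2× C (D2) → match; 4× O (D1) → no; 2× N (D1) → no; 1× N (D2) → no.
That gives 2 matching atoms.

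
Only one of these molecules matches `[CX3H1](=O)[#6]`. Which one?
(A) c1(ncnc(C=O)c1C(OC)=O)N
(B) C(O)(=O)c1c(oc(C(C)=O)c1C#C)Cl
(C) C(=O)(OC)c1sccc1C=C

A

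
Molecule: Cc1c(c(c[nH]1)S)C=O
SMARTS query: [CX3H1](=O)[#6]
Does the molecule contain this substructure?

Yes

The pattern [CX3H1](=O)[#6] describes an sp2 carbon with one H, double-bonded to O and single-bonded to carbon — an aldehyde.
The molecule carries an aldehyde (-CHO), whose atoms satisfy every constraint of the query, so the pattern matches.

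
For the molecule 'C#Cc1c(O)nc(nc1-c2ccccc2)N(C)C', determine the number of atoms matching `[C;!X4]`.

2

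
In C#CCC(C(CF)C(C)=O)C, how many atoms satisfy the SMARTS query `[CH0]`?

2

The query [CH0] means: aliphatic carbon with no attached hydrogen.
Check the 11 heavy atoms by environment: 2× C (H2) → no; 3× C (H1) → no; 2× C (H0) → match; 1× O (H0) → no; 2× C (H3) → no; 1× F (H0) → no.
That gives 2 matching atoms.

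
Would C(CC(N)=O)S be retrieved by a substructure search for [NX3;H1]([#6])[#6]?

The pattern [NX3;H1]([#6])[#6] describes a trivalent nitrogen with one H, bonded to two carbons — a secondary amine.
The closest candidate here is a primary amide (-C(=O)NH2), but the -C(=O)NH2 nitrogen has H2, not H1. No other fragment satisfies the full query, so there is no match.

No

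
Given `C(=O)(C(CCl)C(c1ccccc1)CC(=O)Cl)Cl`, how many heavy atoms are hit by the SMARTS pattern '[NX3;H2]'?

0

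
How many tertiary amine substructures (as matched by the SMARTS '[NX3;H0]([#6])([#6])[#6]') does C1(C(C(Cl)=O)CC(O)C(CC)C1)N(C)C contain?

[NX3;H0]([#6])([#6])[#6] is the SMARTS for a tertiary amine: a trivalent nitrogen with no H, bonded to three carbons.
Exactly one fragment in the molecule meets all constraints, giving 1 match.

1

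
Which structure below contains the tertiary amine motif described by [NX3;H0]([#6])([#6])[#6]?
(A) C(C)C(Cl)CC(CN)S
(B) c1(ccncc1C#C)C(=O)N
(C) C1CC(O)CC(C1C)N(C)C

[NX3;H0]([#6])([#6])[#6] describes a trivalent nitrogen with no H, bonded to three carbons (a tertiary amine).
(A) has a primary amino group (-NH2) but the nitrogen has H2, not H0 with three carbons.
(B) has a primary amide (-C(=O)NH2) but the amide nitrogen has H2 and only one carbon neighbour.
(C) contains a dimethylamino group (-N(CH3)2), which satisfies every atom and bond constraint.
So the answer is (C).

C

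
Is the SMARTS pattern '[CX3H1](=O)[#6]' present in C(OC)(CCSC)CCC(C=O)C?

The pattern [CX3H1](=O)[#6] describes an sp2 carbon with one H, double-bonded to O and single-bonded to carbon — an aldehyde.
The molecule carries an aldehyde (-CHO), whose atoms satisfy every constraint of the query, so the pattern matches.

Yes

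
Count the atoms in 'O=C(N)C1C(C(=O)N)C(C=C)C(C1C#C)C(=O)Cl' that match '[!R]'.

13

The query [!R] means: !R matches any atom not in a ring.
Check the 18 heavy atoms by environment: 5× C (in 5-ring) → no; 7× C (acyclic) → match; 3× O (acyclic) → match; 2× N (acyclic) → match; 1× Cl (acyclic) → match.
Summing the matching environments: 7 + 3 + 2 + 1 = 13 matching atoms.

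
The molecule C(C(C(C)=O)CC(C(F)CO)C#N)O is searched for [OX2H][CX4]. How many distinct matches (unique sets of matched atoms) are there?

[OX2H][CX4] is the SMARTS for an aliphatic alcohol: a hydroxyl oxygen bound to an sp3 (X4) carbon.
The molecule carries 2 separate instances of a hydroxyl group (-OH) meeting every constraint; each maps to a distinct set of atoms, giving 2 matches.

2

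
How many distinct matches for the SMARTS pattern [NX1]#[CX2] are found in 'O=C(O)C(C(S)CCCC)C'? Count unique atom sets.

[NX1]#[CX2] is the SMARTS for a nitrile: a nitrogen triple-bonded to a two-connected carbon.
No fragment in the molecule satisfies every constraint, giving 0 matches.

0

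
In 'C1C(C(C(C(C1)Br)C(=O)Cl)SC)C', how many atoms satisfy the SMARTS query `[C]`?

9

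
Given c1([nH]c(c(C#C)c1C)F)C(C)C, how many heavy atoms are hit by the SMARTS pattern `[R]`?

5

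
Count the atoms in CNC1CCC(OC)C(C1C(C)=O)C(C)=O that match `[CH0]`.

2

The query [CH0] means: aliphatic carbon with no attached hydrogen.
Check the 16 heavy atoms by environment: 4× C (H1) → no; 2× C (H2) → no; 2× C (H0) → match; 3× O (H0) → no; 4× C (H3) → no; 1× N (H1) → no.
That gives 2 matching atoms.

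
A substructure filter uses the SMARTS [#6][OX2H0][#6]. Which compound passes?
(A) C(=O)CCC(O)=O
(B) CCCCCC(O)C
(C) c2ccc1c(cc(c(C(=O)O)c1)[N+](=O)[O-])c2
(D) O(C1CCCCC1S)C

D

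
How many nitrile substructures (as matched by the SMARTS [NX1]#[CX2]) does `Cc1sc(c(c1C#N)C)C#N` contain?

2

[NX1]#[CX2] is the SMARTS for a nitrile: a nitrogen triple-bonded to a two-connected carbon.
The molecule carries 2 separate instances of a nitrile (-C#N) meeting every constraint; each maps to a distinct set of atoms, giving 2 matches.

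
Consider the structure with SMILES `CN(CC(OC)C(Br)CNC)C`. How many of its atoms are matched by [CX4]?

8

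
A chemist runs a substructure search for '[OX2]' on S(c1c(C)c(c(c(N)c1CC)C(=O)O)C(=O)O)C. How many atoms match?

The query [OX2] means: aliphatic oxygen with two total connections — ether, hydroxyl, or ester single-bond O.
Check the 18 heavy atoms by environment: 6× c (aromatic, X3) → no; 4× C (X4) → no; 1× S (X2) → no; 2× C (X3) → no; 2× O (X1) → no; 2× O (X2) → match; 1× N (X3) → no.
That gives 2 matching atoms.

2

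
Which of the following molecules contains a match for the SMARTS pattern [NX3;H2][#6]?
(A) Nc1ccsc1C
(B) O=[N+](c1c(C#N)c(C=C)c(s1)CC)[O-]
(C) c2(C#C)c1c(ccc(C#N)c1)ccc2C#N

A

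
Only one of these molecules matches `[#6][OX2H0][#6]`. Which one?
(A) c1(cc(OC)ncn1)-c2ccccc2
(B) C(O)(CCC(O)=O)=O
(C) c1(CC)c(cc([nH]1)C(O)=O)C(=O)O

A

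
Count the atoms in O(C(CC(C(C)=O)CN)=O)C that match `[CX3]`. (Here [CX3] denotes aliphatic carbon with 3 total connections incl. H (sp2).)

The query [CX3] means: C with X3: aliphatic carbon with exactly 3 total connections.
Check the 11 heavy atoms by environment: 5× C (X4) → no; 1× N (X3) → no; 2× C (X3) → match; 2× O (X1) → no; 1× O (X2) → no.
That gives 2 matching atoms.

2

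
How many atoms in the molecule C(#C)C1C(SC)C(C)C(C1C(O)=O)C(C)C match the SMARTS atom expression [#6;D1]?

5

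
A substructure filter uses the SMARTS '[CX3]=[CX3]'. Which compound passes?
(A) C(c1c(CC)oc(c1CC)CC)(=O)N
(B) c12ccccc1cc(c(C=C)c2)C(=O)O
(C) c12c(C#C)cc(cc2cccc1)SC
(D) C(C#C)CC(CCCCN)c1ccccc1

B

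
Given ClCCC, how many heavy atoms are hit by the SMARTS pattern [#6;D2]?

The query [#6;D2] means: any carbon bonded to exactly two heavy atoms.
Check the 4 heavy atoms by environment: 2× C (D2) → match; 1× Cl (D1) → no; 1× C (D1) → no.
That gives 2 matching atoms.

2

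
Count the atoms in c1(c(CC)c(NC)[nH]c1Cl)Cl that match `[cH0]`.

4

The query [cH0] means: aromatic carbon with no attached hydrogen (substituted or ring-fusion).
Check the 11 heavy atoms by environment: 1× n (aromatic, H1) → no; 4× c (aromatic, H0) → match; 1× C (H2) → no; 2× C (H3) → no; 2× Cl (H0) → no; 1× N (H1) → no.
That gives 4 matching atoms.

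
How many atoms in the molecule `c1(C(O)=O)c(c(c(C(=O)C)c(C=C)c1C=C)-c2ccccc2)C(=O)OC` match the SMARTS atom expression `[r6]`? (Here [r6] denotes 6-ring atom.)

12

Check the 26 heavy atoms by environment: 12× c (aromatic, in 6-ring) → match; 9× C (acyclic) → no; 5× O (acyclic) → no.
That gives 12 matching atoms.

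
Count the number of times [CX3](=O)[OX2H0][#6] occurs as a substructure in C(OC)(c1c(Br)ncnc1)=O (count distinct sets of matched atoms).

1

[CX3](=O)[OX2H0][#6] is the SMARTS for an ester: a carbonyl carbon bonded to an oxygen that is itself bonded to carbon (no H on that O).
Exactly one fragment in the molecule meets all constraints, giving 1 match.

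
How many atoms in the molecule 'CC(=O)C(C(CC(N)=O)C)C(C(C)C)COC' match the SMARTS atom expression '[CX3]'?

2

Check the 17 heavy atoms by environment: 11× C (X4) → no; 2× C (X3) → match; 2× O (X1) → no; 1× O (X2) → no; 1× N (X3) → no.
That gives 2 matching atoms.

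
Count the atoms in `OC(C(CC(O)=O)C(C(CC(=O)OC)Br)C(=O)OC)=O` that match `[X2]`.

4

Check the 20 heavy atoms by environment: 7× C (X4) → no; 4× C (X3) → no; 4× O (X1) → no; 4× O (X2) → match; 1× Br (X1) → no.
That gives 4 matching atoms.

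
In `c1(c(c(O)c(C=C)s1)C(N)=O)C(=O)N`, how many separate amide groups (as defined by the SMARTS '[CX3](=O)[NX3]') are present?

[CX3](=O)[NX3] is the SMARTS for an amide: a carbonyl carbon bonded to a trivalent nitrogen.
The molecule carries 2 separate instances of a primary amide (-C(=O)NH2) meeting every constraint; each maps to a distinct set of atoms, giving 2 matches.

2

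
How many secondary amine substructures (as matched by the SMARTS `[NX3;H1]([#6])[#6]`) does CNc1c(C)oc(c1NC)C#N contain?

[NX3;H1]([#6])[#6] is the SMARTS for a secondary amine: a trivalent nitrogen with one H, bonded to two carbons.
The molecule carries 2 separate instances of an N-methylamino group (-NHCH3) meeting every constraint; each maps to a distinct set of atoms, giving 2 matches.

2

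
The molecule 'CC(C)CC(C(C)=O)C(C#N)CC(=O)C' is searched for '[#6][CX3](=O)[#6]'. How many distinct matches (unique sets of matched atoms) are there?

[#6][CX3](=O)[#6] is the SMARTS for a ketone: a carbonyl carbon (no H) flanked by two carbons.
The molecule carries 2 separate instances of an acetyl/ketone group (-C(=O)CH3) meeting every constraint; each maps to a distinct set of atoms, giving 2 matches.

2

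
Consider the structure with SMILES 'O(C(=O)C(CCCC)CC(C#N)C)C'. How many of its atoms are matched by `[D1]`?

The query [D1] means: atom with exactly one heavy-atom neighbour (degree 1).
Check the 14 heavy atoms by environment: 5× C (D2) → no; 3× C (D3) → no; 3× C (D1) → match; 1× N (D1) → match; 1× O (D1) → match; 1× O (D2) → no.
Summing the matching environments: 3 + 1 + 1 = 5 matching atoms.

5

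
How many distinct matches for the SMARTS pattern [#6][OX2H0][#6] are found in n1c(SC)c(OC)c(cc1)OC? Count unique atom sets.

[#6][OX2H0][#6] is the SMARTS for an ether: an aliphatic oxygen bridging two carbons with no H on the oxygen.
The molecule carries 2 separate instances of a methoxy ether (-OCH3) meeting every constraint; each maps to a distinct set of atoms, giving 2 matches.

2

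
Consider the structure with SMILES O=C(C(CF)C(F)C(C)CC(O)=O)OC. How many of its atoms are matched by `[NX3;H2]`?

Check the 15 heavy atoms by environment: 2× C (H2, X4) → no; 3× C (H1, X4) → no; 2× F (H0, X1) → no; 2× C (H0, X3) → no; 2× O (H0, X1) → no; 1× O (H0, X2) → no; 2× C (H3, X4) → no; 1× O (H1, X2) → no.
No environment satisfies the query, so 0 matching atoms.

0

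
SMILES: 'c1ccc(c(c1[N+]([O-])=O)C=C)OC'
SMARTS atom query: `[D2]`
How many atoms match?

5

The query [D2] means: atom with exactly two heavy-atom neighbours.
Check the 13 heavy atoms by environment: 3× c (aromatic, D2) → match; 3× c (aromatic, D3) → no; 1× N (charge +1, D3) → no; 1× O (charge -1, D1) → no; 1× O (D1) → no; 1× C (D2) → match; 2× C (D1) → no; 1× O (D2) → match.
Summing the matching environments: 3 + 1 + 1 = 5 matching atoms.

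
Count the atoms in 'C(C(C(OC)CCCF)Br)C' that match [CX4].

8

The query [CX4] means: C with X4: aliphatic carbon with exactly 4 total connections (bonds + H).
Check the 11 heavy atoms by environment: 8× C (X4) → match; 1× F (X1) → no; 1× Br (X1) → no; 1× O (X2) → no.
That gives 8 matching atoms.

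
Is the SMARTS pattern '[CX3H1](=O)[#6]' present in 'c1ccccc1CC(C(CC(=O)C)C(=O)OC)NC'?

The pattern [CX3H1](=O)[#6] describes an sp2 carbon with one H, double-bonded to O and single-bonded to carbon — an aldehyde.
The closest candidate here is an acetyl/ketone group (-C(=O)CH3), but the carbonyl carbon has H0 (two carbon neighbours), not H1. No other fragment satisfies the full query, so there is no match.

No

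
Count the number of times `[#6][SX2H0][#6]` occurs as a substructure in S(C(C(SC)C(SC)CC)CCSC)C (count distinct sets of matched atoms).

4

[#6][SX2H0][#6] is the SMARTS for a thioether: an aliphatic sulfur bridging two carbons with no H on the sulfur.
The molecule carries 4 separate instances of a methylthio ether (-SCH3) meeting every constraint; each maps to a distinct set of atoms, giving 4 matches.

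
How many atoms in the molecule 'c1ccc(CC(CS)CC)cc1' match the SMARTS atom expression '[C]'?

The query [C] means: uppercase C matches aliphatic (non-aromatic) carbon only.
Check the 12 heavy atoms by environment: 5× C → match; 1× S → no; 6× c (aromatic) → no.
That gives 5 matching atoms.

5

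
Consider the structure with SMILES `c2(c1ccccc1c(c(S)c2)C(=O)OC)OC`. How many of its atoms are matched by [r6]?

Check the 17 heavy atoms by environment: 10× c (aromatic, in 6-ring) → match; 3× C (acyclic) → no; 3× O (acyclic) → no; 1× S (acyclic) → no.
That gives 10 matching atoms.

10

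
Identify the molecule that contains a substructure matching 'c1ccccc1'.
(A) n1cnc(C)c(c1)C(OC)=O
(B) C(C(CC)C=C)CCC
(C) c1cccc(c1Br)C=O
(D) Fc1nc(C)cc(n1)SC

C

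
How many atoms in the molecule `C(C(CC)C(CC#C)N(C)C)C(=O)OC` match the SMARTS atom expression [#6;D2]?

4

Check the 15 heavy atoms by environment: 4× C (D2) → match; 3× C (D3) → no; 5× C (D1) → no; 1× N (D3) → no; 1× O (D1) → no; 1× O (D2) → no.
That gives 4 matching atoms.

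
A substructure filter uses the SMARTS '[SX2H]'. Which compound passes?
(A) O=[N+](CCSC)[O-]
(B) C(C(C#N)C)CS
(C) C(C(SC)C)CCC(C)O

[SX2H] describes an aliphatic sulfur with two connections, one being H (a thiol).
(A) has a methylthio ether (-SCH3) but the sulfur has H0 (bonded to two carbons), not H1.
(B) contains a thiol (-SH), which satisfies every atom and bond constraint.
(C) has a hydroxyl group (-OH) but it is an -OH, not an -SH.
So the answer is (B).

B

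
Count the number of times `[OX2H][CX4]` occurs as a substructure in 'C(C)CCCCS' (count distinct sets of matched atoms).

[OX2H][CX4] is the SMARTS for an aliphatic alcohol: a hydroxyl oxygen bound to an sp3 (X4) carbon.
No fragment in the molecule satisfies every constraint, giving 0 matches.

0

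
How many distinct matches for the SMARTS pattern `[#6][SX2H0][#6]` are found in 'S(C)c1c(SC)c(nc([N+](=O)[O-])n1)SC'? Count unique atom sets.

3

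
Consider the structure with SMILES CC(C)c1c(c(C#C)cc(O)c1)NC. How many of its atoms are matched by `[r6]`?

Check the 14 heavy atoms by environment: 6× c (aromatic, in 6-ring) → match; 6× C (acyclic) → no; 1× N (acyclic) → no; 1× O (acyclic) → no.
That gives 6 matching atoms.

6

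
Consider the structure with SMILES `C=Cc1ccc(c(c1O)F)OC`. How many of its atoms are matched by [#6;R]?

Check the 12 heavy atoms by environment: 6× c (aromatic, in 6-ring) → match; 1× F (acyclic) → no; 2× O (acyclic) → no; 3× C (acyclic) → no.
That gives 6 matching atoms.

6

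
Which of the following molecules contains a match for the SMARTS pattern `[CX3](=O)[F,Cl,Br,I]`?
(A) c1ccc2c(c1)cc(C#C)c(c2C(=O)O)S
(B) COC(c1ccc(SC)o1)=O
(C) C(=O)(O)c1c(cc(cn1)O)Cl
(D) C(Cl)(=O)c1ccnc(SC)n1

D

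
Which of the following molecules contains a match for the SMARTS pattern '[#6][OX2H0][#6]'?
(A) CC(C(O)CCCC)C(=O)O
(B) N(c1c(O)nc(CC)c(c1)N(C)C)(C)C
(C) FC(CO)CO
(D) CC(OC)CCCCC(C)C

D

[#6][OX2H0][#6] describes an aliphatic oxygen bridging two carbons with no H on the oxygen (an ether).
(A) has a carboxylic acid group (-C(=O)OH) but the -OH oxygen has H1; the =O is OX1, not OX2.
(B) has a hydroxyl group (-OH) but the oxygen has H1, not H0 bridging two carbons.
(C) has a hydroxyl group (-OH) but the oxygen has H1, not H0 bridging two carbons.
(D) contains a methoxy ether (-OCH3), which satisfies every atom and bond constraint.
So the answer is (D).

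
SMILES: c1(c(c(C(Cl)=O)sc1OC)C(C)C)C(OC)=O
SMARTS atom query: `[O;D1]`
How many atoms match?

2

Check the 17 heavy atoms by environment: 1× s (aromatic, D2) → no; 4× c (aromatic, D3) → no; 3× C (D3) → no; 2× O (D1) → match; 2× O (D2) → no; 4× C (D1) → no; 1× Cl (D1) → no.
That gives 2 matching atoms.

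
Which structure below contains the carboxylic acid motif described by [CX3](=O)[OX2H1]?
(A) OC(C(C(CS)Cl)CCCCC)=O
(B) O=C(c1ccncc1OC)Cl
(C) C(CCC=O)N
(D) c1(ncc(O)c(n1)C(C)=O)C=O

A

[CX3](=O)[OX2H1] describes an sp2 carbon double-bonded to O and single-bonded to an -OH oxygen (a carboxylic acid).
(A) contains a carboxylic acid group (-C(=O)OH), which satisfies every atom and bond constraint.
(B) has an acyl chloride (-C(=O)Cl) but the carbonyl is bonded to Cl, not to an -OH oxygen.
(C) has an aldehyde (-CHO) but there is no singly-bonded oxygen on the carbonyl carbon.
(D) has an aldehyde (-CHO) but there is no singly-bonded oxygen on the carbonyl carbon.
So the answer is (A).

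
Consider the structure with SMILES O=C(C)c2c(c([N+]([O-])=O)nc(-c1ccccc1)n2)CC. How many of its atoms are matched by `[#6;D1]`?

The query [#6;D1] means: carbon bonded to exactly one heavy atom.
Check the 20 heavy atoms by environment: 2× n (aromatic, D2) → no; 5× c (aromatic, D3) → no; 1× N (charge +1, D3) → no; 1× O (charge -1, D1) → no; 2× O (D1) → no; 1× C (D3) → no; 2× C (D1) → match; 5× c (aromatic, D2) → no; 1× C (D2) → no.
That gives 2 matching atoms.

2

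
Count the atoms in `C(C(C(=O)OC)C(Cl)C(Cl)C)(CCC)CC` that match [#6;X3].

1

Check the 16 heavy atoms by environment: 11× C (X4) → no; 2× Cl (X1) → no; 1× C (X3) → match; 1× O (X1) → no; 1× O (X2) → no.
That gives 1 matching atom.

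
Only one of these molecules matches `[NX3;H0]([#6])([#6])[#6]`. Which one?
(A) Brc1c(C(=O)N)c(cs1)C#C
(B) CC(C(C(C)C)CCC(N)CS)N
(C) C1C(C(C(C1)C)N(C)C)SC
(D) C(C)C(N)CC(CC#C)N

[NX3;H0]([#6])([#6])[#6] describes a trivalent nitrogen with no H, bonded to three carbons (a tertiary amine).
(A) has a primary amide (-C(=O)NH2) but the amide nitrogen has H2 and only one carbon neighbour.
(B) has a primary amino group (-NH2) but the nitrogen has H2, not H0 with three carbons.
(C) contains a dimethylamino group (-N(CH3)2), which satisfies every atom and bond constraint.
(D) has a primary amino group (-NH2) but the nitrogen has H2, not H0 with three carbons.
So the answer is (C).

C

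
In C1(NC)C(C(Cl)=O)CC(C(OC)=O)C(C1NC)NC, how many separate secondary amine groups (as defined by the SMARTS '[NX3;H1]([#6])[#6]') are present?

3

[NX3;H1]([#6])[#6] is the SMARTS for a secondary amine: a trivalent nitrogen with one H, bonded to two carbons.
The molecule carries 3 separate instances of an N-methylamino group (-NHCH3) meeting every constraint; each maps to a distinct set of atoms, giving 3 matches.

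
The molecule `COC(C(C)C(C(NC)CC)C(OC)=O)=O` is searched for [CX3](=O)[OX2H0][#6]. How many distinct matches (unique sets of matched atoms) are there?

2

[CX3](=O)[OX2H0][#6] is the SMARTS for an ester: a carbonyl carbon bonded to an oxygen that is itself bonded to carbon (no H on that O).
The molecule carries 2 separate instances of a methyl-ester group (-C(=O)OCH3) meeting every constraint; each maps to a distinct set of atoms, giving 2 matches.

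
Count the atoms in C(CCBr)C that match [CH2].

The query [CH2] means: aliphatic carbon with exactly two hydrogens.
Check the 5 heavy atoms by environment: 3× C (H2) → match; 1× Br (H0) → no; 1× C (H3) → no.
That gives 3 matching atoms.

3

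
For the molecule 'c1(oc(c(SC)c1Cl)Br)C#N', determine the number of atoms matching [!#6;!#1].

5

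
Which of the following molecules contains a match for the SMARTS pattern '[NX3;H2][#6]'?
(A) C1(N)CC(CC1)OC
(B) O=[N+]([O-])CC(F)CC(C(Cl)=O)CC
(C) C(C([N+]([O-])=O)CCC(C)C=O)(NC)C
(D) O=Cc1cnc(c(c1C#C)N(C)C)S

[NX3;H2][#6] describes a trivalent nitrogen with two H attached to carbon (a primary amine).
(A) contains a primary amino group (-NH2), which satisfies every atom and bond constraint.
(B) has a nitro group (-[N+](=O)[O-]) but the nitrogen is [N+] with no H, not NX3H2.
(C) has a nitro group (-[N+](=O)[O-]) but the nitrogen is [N+] with no H, not NX3H2.
(D) has a dimethylamino group (-N(CH3)2) but the nitrogen has H0, not H2.
So the answer is (A).

A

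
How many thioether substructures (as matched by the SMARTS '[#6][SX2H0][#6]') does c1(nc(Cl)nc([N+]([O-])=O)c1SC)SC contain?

[#6][SX2H0][#6] is the SMARTS for a thioether: an aliphatic sulfur bridging two carbons with no H on the sulfur.
The molecule carries 2 separate instances of a methylthio ether (-SCH3) meeting every constraint; each maps to a distinct set of atoms, giving 2 matches.

2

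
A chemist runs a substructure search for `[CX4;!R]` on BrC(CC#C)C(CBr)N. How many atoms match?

4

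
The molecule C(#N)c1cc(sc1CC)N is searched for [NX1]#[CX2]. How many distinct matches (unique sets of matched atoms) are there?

1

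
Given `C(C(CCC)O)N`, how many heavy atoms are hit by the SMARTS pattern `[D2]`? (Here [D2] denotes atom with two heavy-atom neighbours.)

The query [D2] means: atom with exactly two heavy-atom neighbours.
Check the 7 heavy atoms by environment: 3× C (D2) → match; 1× C (D3) → no; 1× O (D1) → no; 1× C (D1) → no; 1× N (D1) → no.
That gives 3 matching atoms.

3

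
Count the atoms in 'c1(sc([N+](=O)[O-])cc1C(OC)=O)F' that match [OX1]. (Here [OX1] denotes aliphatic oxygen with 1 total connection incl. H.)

3

The query [OX1] means: aliphatic oxygen with one total connection — typically a carbonyl =O or an oxide.
Check the 13 heavy atoms by environment: 1× s (aromatic, X2) → no; 4× c (aromatic, X3) → no; 1× N (charge +1, X3) → no; 1× O (charge -1, X1) → match; 2× O (X1) → match; 1× F (X1) → no; 1× C (X3) → no; 1× O (X2) → no; 1× C (X4) → no.
Summing the matching environments: 1 + 2 = 3 matching atoms.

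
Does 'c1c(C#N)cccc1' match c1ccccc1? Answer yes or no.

The pattern c1ccccc1 describes six aromatic carbons in a ring — a benzene ring.
The required atom environment is present in the molecule, so the pattern matches.

Yes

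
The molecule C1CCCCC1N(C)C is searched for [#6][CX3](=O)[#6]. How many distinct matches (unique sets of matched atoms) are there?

0

[#6][CX3](=O)[#6] is the SMARTS for a ketone: a carbonyl carbon (no H) flanked by two carbons.
No fragment in the molecule satisfies every constraint, giving 0 matches.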